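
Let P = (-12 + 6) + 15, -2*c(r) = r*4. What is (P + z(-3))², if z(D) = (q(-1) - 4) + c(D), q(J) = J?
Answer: 100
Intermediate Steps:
c(r) = -2*r (c(r) = -r*4/2 = -2*r)
z(D) = -5 - 2*D (z(D) = (-1 - 4) - 2*D = -5 - 2*D)
P = 9 (P = -6 + 15 = 9)
(P + z(-3))² = (9 + (-5 - 2*(-3)))² = (9 + (-5 + 6))² = (9 + 1)² = 10² = 100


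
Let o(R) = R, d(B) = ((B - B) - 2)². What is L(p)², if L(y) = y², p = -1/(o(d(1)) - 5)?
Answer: 1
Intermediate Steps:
d(B) = 4 (d(B) = (0 - 2)² = (-2)² = 4)
p = 1 (p = -1/(4 - 5) = -1/(-1) = -1*(-1) = 1)
L(p)² = (1²)² = 1² = 1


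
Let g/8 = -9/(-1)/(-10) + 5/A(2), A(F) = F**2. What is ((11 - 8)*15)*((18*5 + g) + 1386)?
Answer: 66546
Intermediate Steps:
g = 14/5 (g = 8*(-9/(-1)/(-10) + 5/(2**2)) = 8*(-9*(-1)*(-1/10) + 5/4) = 8*(9*(-1/10) + 5*(1/4)) = 8*(-9/10 + 5/4) = 8*(7/20) = 14/5 ≈ 2.8000)
((11 - 8)*15)*((18*5 + g) + 1386) = ((11 - 8)*15)*((18*5 + 14/5) + 1386) = (3*15)*((90 + 14/5) + 1386) = 45*(464/5 + 1386) = 45*(7394/5) = 66546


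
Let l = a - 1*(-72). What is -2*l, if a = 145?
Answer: -434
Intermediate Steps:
l = 217 (l = 145 - 1*(-72) = 145 + 72 = 217)
-2*l = -2*217 = -434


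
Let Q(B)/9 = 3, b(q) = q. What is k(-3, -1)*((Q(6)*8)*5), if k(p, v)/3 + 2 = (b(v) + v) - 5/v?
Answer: 3240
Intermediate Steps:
Q(B) = 27 (Q(B) = 9*3 = 27)
k(p, v) = -6 - 15/v + 6*v (k(p, v) = -6 + 3*((v + v) - 5/v) = -6 + 3*(2*v - 5/v) = -6 + 3*(-5/v + 2*v) = -6 + (-15/v + 6*v) = -6 - 15/v + 6*v)
k(-3, -1)*((Q(6)*8)*5) = (-6 - 15/(-1) + 6*(-1))*((27*8)*5) = (-6 - 15*(-1) - 6)*(216*5) = (-6 + 15 - 6)*1080 = 3*1080 = 3240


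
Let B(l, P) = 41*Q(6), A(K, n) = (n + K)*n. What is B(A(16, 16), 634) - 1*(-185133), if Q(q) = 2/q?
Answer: 555440/3 ≈ 1.8515e+5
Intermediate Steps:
A(K, n) = n*(K + n) (A(K, n) = (K + n)*n = n*(K + n))
B(l, P) = 41/3 (B(l, P) = 41*(2/6) = 41*(2*(⅙)) = 41*(⅓) = 41/3)
B(A(16, 16), 634) - 1*(-185133) = 41/3 - 1*(-185133) = 41/3 + 185133 = 555440/3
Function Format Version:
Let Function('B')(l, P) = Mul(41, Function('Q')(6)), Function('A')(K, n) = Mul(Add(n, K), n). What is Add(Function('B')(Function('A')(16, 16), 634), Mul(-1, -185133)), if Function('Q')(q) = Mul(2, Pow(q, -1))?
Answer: Rational(555440, 3) ≈ 1.8515e+5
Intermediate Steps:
Function('A')(K, n) = Mul(n, Add(K, n)) (Function('A')(K, n) = Mul(Add(K, n), n) = Mul(n, Add(K, n)))
Function('B')(l, P) = Rational(41, 3) (Function('B')(l, P) = Mul(41, Mul(2, Pow(6, -1))) = Mul(41, Mul(2, Rational(1, 6))) = Mul(41, Rational(1, 3)) = Rational(41, 3))
Add(Function('B')(Function('A')(16, 16), 634), Mul(-1, -185133)) = Add(Rational(41, 3), Mul(-1, -185133)) = Add(Rational(41, 3), 185133) = Rational(555440, 3)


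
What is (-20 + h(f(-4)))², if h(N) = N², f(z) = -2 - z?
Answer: 256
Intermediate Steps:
(-20 + h(f(-4)))² = (-20 + (-2 - 1*(-4))²)² = (-20 + (-2 + 4)²)² = (-20 + 2²)² = (-20 + 4)² = (-16)² = 256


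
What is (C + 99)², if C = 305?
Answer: 163216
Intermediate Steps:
(C + 99)² = (305 + 99)² = 404² = 163216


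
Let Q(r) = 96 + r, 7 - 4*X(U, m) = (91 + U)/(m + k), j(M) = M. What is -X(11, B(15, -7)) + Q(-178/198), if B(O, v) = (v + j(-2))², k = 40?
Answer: 407555/4356 ≈ 93.562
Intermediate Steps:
B(O, v) = (-2 + v)² (B(O, v) = (v - 2)² = (-2 + v)²)
X(U, m) = 7/4 - (91 + U)/(4*(40 + m)) (X(U, m) = 7/4 - (91 + U)/(4*(m + 40)) = 7/4 - (91 + U)/(4*(40 + m)))
-X(11, B(15, -7)) + Q(-178/198) = -(189 - 1*11 + 7*(-2 - 7)²)/(4*(40 + (-2 - 7)²)) + (96 - 178/198) = -(189 - 11 + 7*(-9)²)/(4*(40 + (-9)²)) + (96 - 178*1/198) = -(189 - 11 + 7*81)/(4*(40 + 81)) + (96 - 89/99) = -(189 - 11 + 567)/(4*121) + 9415/99 = -745/(4*121) + 9415/99 = -1*745/484 + 9415/99 = -745/484 + 9415/99 = 407555/4356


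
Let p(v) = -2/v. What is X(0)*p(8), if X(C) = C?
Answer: 0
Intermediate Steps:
X(0)*p(8) = 0*(-2/8) = 0*(-2*1/8) = 0*(-1/4) = 0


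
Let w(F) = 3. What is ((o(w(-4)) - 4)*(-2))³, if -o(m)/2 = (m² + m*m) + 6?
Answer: 1124864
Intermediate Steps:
o(m) = -12 - 4*m² (o(m) = -2*((m² + m*m) + 6) = -2*((m² + m²) + 6) = -2*(2*m² + 6) = -2*(6 + 2*m²) = -12 - 4*m²)
((o(w(-4)) - 4)*(-2))³ = (((-12 - 4*3²) - 4)*(-2))³ = (((-12 - 4*9) - 4)*(-2))³ = (((-12 - 36) - 4)*(-2))³ = ((-48 - 4)*(-2))³ = (-52*(-2))³ = 104³ = 1124864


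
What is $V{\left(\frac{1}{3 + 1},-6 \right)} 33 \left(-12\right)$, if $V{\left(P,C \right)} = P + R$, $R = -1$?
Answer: $297$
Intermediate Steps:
$V{\left(P,C \right)} = -1 + P$ ($V{\left(P,C \right)} = P - 1 = -1 + P$)
$V{\left(\frac{1}{3 + 1},-6 \right)} 33 \left(-12\right) = \left(-1 + \frac{1}{3 + 1}\right) 33 \left(-12\right) = \left(-1 + \frac{1}{4}\right) 33 \left(-12\right) = \left(- \frac{3}{4}\right) 33 \left(-12\right) = \left(- \frac{99}{4}\right) \left(-12\right) = 297$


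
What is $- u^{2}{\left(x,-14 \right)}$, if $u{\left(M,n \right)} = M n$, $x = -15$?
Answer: $-44100$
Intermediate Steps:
$- u^{2}{\left(x,-14 \right)} = - \left(\left(-15\right) \left(-14\right)\right)^{2} = - 210^{2} = \left(-1\right) 44100 = -44100$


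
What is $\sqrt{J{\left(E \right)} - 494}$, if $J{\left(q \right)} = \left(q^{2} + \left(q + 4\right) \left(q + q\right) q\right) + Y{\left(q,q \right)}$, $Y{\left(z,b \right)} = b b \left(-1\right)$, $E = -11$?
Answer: $2 i \sqrt{547} \approx 46.776 i$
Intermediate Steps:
$Y{\left(z,b \right)} = - b^{2}$ ($Y{\left(z,b \right)} = b^{2} \left(-1\right) = - b^{2}$)
$J{\left(q \right)} = 2 q^{2} \left(4 + q\right)$ ($J{\left(q \right)} = \left(q^{2} + \left(q + 4\right) \left(q + q\right) q\right) - q^{2} = \left(q^{2} + \left(4 + q\right) 2 q q\right) - q^{2} = \left(q^{2} + 2 q \left(4 + q\right) q\right) - q^{2} = \left(q^{2} + 2 q^{2} \left(4 + q\right)\right) - q^{2} = 2 q^{2} \left(4 + q\right)$)
$\sqrt{J{\left(E \right)} - 494} = \sqrt{2 \left(-11\right)^{2} \left(4 - 11\right) - 494} = \sqrt{2 \cdot 121 \left(-7\right) - 494} = \sqrt{-1694 - 494} = \sqrt{-2188} = 2 i \sqrt{547}$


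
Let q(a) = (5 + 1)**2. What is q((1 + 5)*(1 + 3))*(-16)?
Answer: -576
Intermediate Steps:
q(a) = 36 (q(a) = 6**2 = 36)
q((1 + 5)*(1 + 3))*(-16) = 36*(-16) = -576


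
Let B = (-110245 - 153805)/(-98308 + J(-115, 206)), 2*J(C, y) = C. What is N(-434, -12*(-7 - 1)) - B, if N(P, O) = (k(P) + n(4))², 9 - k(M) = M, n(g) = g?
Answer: 39308096279/196731 ≈ 1.9981e+5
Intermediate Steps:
k(M) = 9 - M
J(C, y) = C/2
B = 528100/196731 (B = (-110245 - 153805)/(-98308 + (½)*(-115)) = -264050/(-98308 - 115/2) = -264050/(-196731/2) = -264050*(-2/196731) = 528100/196731 ≈ 2.6844)
N(P, O) = (13 - P)² (N(P, O) = ((9 - P) + 4)² = (13 - P)²)
N(-434, -12*(-7 - 1)) - B = (-13 - 434)² - 1*528100/196731 = (-447)² - 528100/196731 = 199809 - 528100/196731 = 39308096279/196731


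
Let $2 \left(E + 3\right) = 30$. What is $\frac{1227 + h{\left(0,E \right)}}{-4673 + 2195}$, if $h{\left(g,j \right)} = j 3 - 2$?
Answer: $- \frac{1261}{2478} \approx -0.50888$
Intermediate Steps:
$E = 12$ ($E = -3 + \frac{1}{2} \cdot 30 = -3 + 15 = 12$)
$h{\left(g,j \right)} = -2 + 3 j$ ($h{\left(g,j \right)} = 3 j - 2 = -2 + 3 j$)
$\frac{1227 + h{\left(0,E \right)}}{-4673 + 2195} = \frac{1227 + \left(-2 + 3 \cdot 12\right)}{-4673 + 2195} = \frac{1227 + \left(-2 + 36\right)}{-2478} = \left(1227 + 34\right) \left(- \frac{1}{2478}\right) = 1261 \left(- \frac{1}{2478}\right) = - \frac{1261}{2478}$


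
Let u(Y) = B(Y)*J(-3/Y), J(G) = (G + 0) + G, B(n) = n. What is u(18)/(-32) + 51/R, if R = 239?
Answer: 1533/3824 ≈ 0.40089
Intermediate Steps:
J(G) = 2*G (J(G) = G + G = 2*G)
u(Y) = -6 (u(Y) = Y*(2*(-3/Y)) = Y*(-6/Y) = -6)
u(18)/(-32) + 51/R = -6/(-32) + 51/239 = -6*(-1/32) + 51*(1/239) = 3/16 + 51/239 = 1533/3824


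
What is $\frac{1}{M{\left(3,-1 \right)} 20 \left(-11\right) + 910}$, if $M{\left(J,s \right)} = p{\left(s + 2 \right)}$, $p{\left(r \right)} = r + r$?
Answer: $\frac{1}{470} \approx 0.0021277$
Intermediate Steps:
$p{\left(r \right)} = 2 r$
$M{\left(J,s \right)} = 4 + 2 s$ ($M{\left(J,s \right)} = 2 \left(s + 2\right) = 2 \left(2 + s\right) = 4 + 2 s$)
$\frac{1}{M{\left(3,-1 \right)} 20 \left(-11\right) + 910} = \frac{1}{\left(4 + 2 \left(-1\right)\right) 20 \left(-11\right) + 910} = \frac{1}{\left(4 - 2\right) 20 \left(-11\right) + 910} = \frac{1}{2 \cdot 20 \left(-11\right) + 910} = \frac{1}{40 \left(-11\right) + 910} = \frac{1}{-440 + 910} = \frac{1}{470}$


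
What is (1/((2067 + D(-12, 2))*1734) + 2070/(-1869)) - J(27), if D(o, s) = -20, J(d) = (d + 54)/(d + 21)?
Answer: -555576145/198771888 ≈ -2.7950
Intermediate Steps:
J(d) = (54 + d)/(21 + d)
(1/((2067 + D(-12, 2))*1734) + 2070/(-1869)) - J(27) = (1/((2067 - 20)*1734) + 2070/(-1869)) - (54 + 27)/(21 + 27) = ((1/1734)/2047 + 2070*(-1/1869)) - 81/48 = ((1/2047)*(1/1734) - 690/623) - 81/48 = (1/3549498 - 690/623) - 1*27/16 = -27518573/24846486 - 27/16 = -555576145/198771888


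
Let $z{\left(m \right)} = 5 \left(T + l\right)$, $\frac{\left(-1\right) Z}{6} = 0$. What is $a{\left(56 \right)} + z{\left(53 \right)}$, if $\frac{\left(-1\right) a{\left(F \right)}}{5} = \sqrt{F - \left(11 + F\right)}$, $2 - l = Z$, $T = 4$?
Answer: $30 - 5 i \sqrt{11} \approx 30.0 - 16.583 i$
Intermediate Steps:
$Z = 0$ ($Z = \left(-6\right) 0 = 0$)
$l = 2$ ($l = 2 - 0 = 2 + 0 = 2$)
$z{\left(m \right)} = 30$ ($z{\left(m \right)} = 5 \left(4 + 2\right) = 5 \cdot 6 = 30$)
$a{\left(F \right)} = - 5 i \sqrt{11}$ ($a{\left(F \right)} = - 5 \sqrt{F - \left(11 + F\right)} = - 5 \sqrt{-11} = - 5 i \sqrt{11}$)
$a{\left(56 \right)} + z{\left(53 \right)} = - 5 i \sqrt{11} + 30 = 30 - 5 i \sqrt{11}$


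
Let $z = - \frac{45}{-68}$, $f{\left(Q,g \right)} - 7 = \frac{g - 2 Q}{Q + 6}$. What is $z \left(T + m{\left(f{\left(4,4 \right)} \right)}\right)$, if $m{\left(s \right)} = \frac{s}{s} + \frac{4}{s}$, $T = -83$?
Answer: $- \frac{1185}{22} \approx -53.864$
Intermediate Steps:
$f{\left(Q,g \right)} = 7 + \frac{g - 2 Q}{6 + Q}$ ($f{\left(Q,g \right)} = 7 + \frac{g - 2 Q}{Q + 6} = 7 + \frac{g - 2 Q}{6 + Q}$)
$z = \frac{45}{68}$ ($z = \left(-45\right) \left(- \frac{1}{68}\right) = \frac{45}{68} \approx 0.66177$)
$m{\left(s \right)} = 1 + \frac{4}{s}$
$z \left(T + m{\left(f{\left(4,4 \right)} \right)}\right) = \frac{45 \left(-83 + \frac{4 + \frac{42 + 4 + 5 \cdot 4}{6 + 4}}{\frac{1}{6 + 4} \left(42 + 4 + 5 \cdot 4\right)}\right)}{68} = \frac{45 \left(-83 + \frac{4 + \frac{42 + 4 + 20}{10}}{\frac{1}{10} \left(42 + 4 + 20\right)}\right)}{68} = \frac{45 \left(-83 + \frac{4 + \frac{1}{10} \cdot 66}{\frac{1}{10} \cdot 66}\right)}{68} = \frac{45 \left(-83 + \frac{4 + \frac{33}{5}}{\frac{33}{5}}\right)}{68} = \frac{45 \left(-83 + \frac{5}{33} \cdot \frac{53}{5}\right)}{68} = \frac{45 \left(-83 + \frac{53}{33}\right)}{68} = \frac{45}{68} \left(- \frac{2686}{33}\right) = - \frac{1185}{22}$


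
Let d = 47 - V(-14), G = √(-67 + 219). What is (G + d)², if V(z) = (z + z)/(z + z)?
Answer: 2268 + 184*√38 ≈ 3402.3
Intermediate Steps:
V(z) = 1 (V(z) = (2*z)/((2*z)) = (2*z)*(1/(2*z)) = 1)
G = 2*√38 (G = √152 = 2*√38 ≈ 12.329)
d = 46 (d = 47 - 1*1 = 47 - 1 = 46)
(G + d)² = (2*√38 + 46)² = (46 + 2*√38)²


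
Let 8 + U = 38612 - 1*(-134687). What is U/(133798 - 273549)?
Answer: -173291/139751 ≈ -1.2400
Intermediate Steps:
U = 173291 (U = -8 + (38612 - 1*(-134687)) = -8 + (38612 + 134687) = -8 + 173299 = 173291)
U/(133798 - 273549) = 173291/(133798 - 273549) = 173291/(-139751) = 173291*(-1/139751) = -173291/139751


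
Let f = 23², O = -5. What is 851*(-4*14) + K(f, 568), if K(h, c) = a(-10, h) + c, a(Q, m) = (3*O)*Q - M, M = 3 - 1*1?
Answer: -46940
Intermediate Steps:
M = 2 (M = 3 - 1 = 2)
f = 529
a(Q, m) = -2 - 15*Q (a(Q, m) = (3*(-5))*Q - 1*2 = -15*Q - 2 = -2 - 15*Q)
K(h, c) = 148 + c (K(h, c) = (-2 - 15*(-10)) + c = (-2 + 150) + c = 148 + c)
851*(-4*14) + K(f, 568) = 851*(-4*14) + (148 + 568) = 851*(-56) + 716 = -47656 + 716 = -46940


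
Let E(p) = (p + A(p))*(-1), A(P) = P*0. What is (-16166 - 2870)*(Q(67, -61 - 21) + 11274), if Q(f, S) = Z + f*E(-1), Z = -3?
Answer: -215830168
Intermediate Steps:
A(P) = 0
E(p) = -p (E(p) = (p + 0)*(-1) = p*(-1) = -p)
Q(f, S) = -3 + f (Q(f, S) = -3 + f*(-1*(-1)) = -3 + f*1 = -3 + f)
(-16166 - 2870)*(Q(67, -61 - 21) + 11274) = (-16166 - 2870)*((-3 + 67) + 11274) = -19036*(64 + 11274) = -19036*11338 = -215830168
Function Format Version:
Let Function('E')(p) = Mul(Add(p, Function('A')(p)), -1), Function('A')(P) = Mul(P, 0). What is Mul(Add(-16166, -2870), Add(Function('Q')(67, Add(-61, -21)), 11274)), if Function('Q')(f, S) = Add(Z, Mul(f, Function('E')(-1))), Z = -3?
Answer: -215830168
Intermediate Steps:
Function('A')(P) = 0
Function('E')(p) = Mul(-1, p) (Function('E')(p) = Mul(Add(p, 0), -1) = Mul(p, -1) = Mul(-1, p))
Function('Q')(f, S) = Add(-3, f) (Function('Q')(f, S) = Add(-3, Mul(f, Mul(-1, -1))) = Add(-3, Mul(f, 1)) = Add(-3, f))
Mul(Add(-16166, -2870), Add(Function('Q')(67, Add(-61, -21)), 11274)) = Mul(Add(-16166, -2870), Add(Add(-3, 67), 11274)) = Mul(-19036, Add(64, 11274)) = Mul(-19036, 11338) = -215830168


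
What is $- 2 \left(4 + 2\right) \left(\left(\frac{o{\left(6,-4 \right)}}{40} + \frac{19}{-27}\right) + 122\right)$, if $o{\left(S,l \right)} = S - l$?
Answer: $- \frac{13127}{9} \approx -1458.6$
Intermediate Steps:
$- 2 \left(4 + 2\right) \left(\left(\frac{o{\left(6,-4 \right)}}{40} + \frac{19}{-27}\right) + 122\right) = - 2 \left(4 + 2\right) \left(\left(\frac{6 - -4}{40} + \frac{19}{-27}\right) + 122\right) = \left(-2\right) 6 \left(\left(\left(6 + 4\right) \frac{1}{40} + 19 \left(- \frac{1}{27}\right)\right) + 122\right) = - 12 \left(\left(10 \cdot \frac{1}{40} - \frac{19}{27}\right) + 122\right) = - 12 \left(\left(\frac{1}{4} - \frac{19}{27}\right) + 122\right) = - 12 \left(- \frac{49}{108} + 122\right) = \left(-12\right) \frac{13127}{108} = - \frac{13127}{9}$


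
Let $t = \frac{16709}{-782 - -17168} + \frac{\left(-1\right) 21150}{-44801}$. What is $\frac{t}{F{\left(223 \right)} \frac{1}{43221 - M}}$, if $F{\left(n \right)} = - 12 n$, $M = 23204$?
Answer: $- \frac{21921493624753}{1964476181736} \approx -11.159$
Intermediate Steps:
$t = \frac{1095143809}{734109186}$ ($t = \frac{16709}{-782 + 17168} - - \frac{21150}{44801} = \frac{16709}{16386} + \frac{21150}{44801} = \frac{1095143809}{734109186} \approx 1.4918$)
$\frac{t}{F{\left(223 \right)} \frac{1}{43221 - M}} = \frac{1095143809}{734109186 \frac{\left(-12\right) 223}{43221 - 23204}} = \frac{1095143809}{734109186 \left(- \frac{2676}{43221 - 23204}\right)} = \frac{1095143809}{734109186 \left(- \frac{2676}{20017}\right)} = \frac{1095143809}{734109186} \left(- \frac{20017}{2676}\right) = - \frac{21921493624753}{1964476181736}$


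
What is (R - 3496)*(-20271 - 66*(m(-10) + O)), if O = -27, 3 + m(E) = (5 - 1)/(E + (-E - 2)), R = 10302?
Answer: -123590154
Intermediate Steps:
m(E) = -5 (m(E) = -3 + (5 - 1)/(E + (-E - 2)) = -3 + 4/(E + (-2 - E)) = -3 + 4/(-2) = -3 + 4*(-½) = -3 - 2 = -5)
(R - 3496)*(-20271 - 66*(m(-10) + O)) = (10302 - 3496)*(-20271 - 66*(-5 - 27)) = 6806*(-20271 - 66*(-32)) = 6806*(-20271 + 2112) = 6806*(-18159) = -123590154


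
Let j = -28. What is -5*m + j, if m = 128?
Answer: -668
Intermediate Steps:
-5*m + j = -5*128 - 28 = -640 - 28 = -668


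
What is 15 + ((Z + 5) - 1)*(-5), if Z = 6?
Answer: -35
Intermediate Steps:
15 + ((Z + 5) - 1)*(-5) = 15 + ((6 + 5) - 1)*(-5) = 15 + (11 - 1)*(-5) = 15 + 10*(-5) = 15 - 50 = -35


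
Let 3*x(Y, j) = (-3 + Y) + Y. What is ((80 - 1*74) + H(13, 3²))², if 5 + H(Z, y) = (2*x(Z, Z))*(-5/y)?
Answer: 41209/729 ≈ 56.528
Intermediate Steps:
x(Y, j) = -1 + 2*Y/3 (x(Y, j) = ((-3 + Y) + Y)/3 = (-3 + 2*Y)/3 = -1 + 2*Y/3)
H(Z, y) = -5 - 5*(-2 + 4*Z/3)/y (H(Z, y) = -5 + (2*(-1 + 2*Z/3))*(-5/y) = -5 + (-2 + 4*Z/3)*(-5/y) = -5 - 5*(-2 + 4*Z/3)/y)
((80 - 1*74) + H(13, 3²))² = ((80 - 1*74) + 5*(6 - 4*13 - 3*3²)/(3*(3²)))² = ((80 - 74) + (5/3)*(6 - 52 - 3*9)/9)² = (6 + (5/3)*(⅑)*(6 - 52 - 27))² = (6 + (5/3)*(⅑)*(-73))² = (6 - 365/27)² = (-203/27)² = 41209/729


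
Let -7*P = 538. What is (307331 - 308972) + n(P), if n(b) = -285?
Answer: -1926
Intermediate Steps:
P = -538/7 (P = -⅐*538 = -538/7 ≈ -76.857)
(307331 - 308972) + n(P) = (307331 - 308972) - 285 = -1641 - 285 = -1926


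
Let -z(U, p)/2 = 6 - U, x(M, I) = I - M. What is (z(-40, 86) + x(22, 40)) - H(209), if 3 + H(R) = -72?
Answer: 1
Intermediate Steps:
z(U, p) = -12 + 2*U (z(U, p) = -2*(6 - U) = -12 + 2*U)
H(R) = -75 (H(R) = -3 - 72 = -75)
(z(-40, 86) + x(22, 40)) - H(209) = ((-12 + 2*(-40)) + (40 - 1*22)) - 1*(-75) = ((-12 - 80) + (40 - 22)) + 75 = (-92 + 18) + 75 = -74 + 75 = 1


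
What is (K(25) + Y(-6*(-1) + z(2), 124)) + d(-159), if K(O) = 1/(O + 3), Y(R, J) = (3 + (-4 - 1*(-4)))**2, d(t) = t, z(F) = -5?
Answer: -4199/28 ≈ -149.96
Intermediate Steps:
Y(R, J) = 9 (Y(R, J) = (3 + (-4 + 4))**2 = (3 + 0)**2 = 3**2 = 9)
K(O) = 1/(3 + O)
(K(25) + Y(-6*(-1) + z(2), 124)) + d(-159) = (1/(3 + 25) + 9) - 159 = (1/28 + 9) - 159 = 253/28 - 159 = -4199/28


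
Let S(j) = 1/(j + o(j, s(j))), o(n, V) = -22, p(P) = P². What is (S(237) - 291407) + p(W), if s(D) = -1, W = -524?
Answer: -3618664/215 ≈ -16831.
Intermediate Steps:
S(j) = 1/(-22 + j) (S(j) = 1/(j - 22) = 1/(-22 + j))
(S(237) - 291407) + p(W) = (1/(-22 + 237) - 291407) + (-524)² = (1/215 - 291407) + 274576 = -62652504/215 + 274576 = -3618664/215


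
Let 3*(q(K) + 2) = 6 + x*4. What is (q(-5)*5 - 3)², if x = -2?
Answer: 2401/9 ≈ 266.78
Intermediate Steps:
q(K) = -8/3 (q(K) = -2 + (6 - 2*4)/3 = -2 + (6 - 8)/3 = -2 + (⅓)*(-2) = -2 - ⅔ = -8/3)
(q(-5)*5 - 3)² = (-8/3*5 - 3)² = (-40/3 - 3)² = (-49/3)² = 2401/9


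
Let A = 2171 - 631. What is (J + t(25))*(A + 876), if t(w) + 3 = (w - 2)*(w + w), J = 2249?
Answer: 8204736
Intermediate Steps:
t(w) = -3 + 2*w*(-2 + w) (t(w) = -3 + (w - 2)*(w + w) = -3 + (-2 + w)*(2*w) = -3 + 2*w*(-2 + w))
A = 1540
(J + t(25))*(A + 876) = (2249 + (-3 - 4*25 + 2*25²))*(1540 + 876) = (2249 + (-3 - 100 + 2*625))*2416 = (2249 + (-3 - 100 + 1250))*2416 = (2249 + 1147)*2416 = 3396*2416 = 8204736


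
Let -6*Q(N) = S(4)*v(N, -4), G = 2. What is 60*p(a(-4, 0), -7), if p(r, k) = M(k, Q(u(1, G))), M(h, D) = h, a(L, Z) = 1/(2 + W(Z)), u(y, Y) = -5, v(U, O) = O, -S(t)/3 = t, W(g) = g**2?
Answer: -420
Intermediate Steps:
S(t) = -3*t
a(L, Z) = 1/(2 + Z**2)
Q(N) = -8 (Q(N) = -(-3*4)*(-4)/6 = -(-2)*(-4) = -1/6*48 = -8)
p(r, k) = k
60*p(a(-4, 0), -7) = 60*(-7) = -420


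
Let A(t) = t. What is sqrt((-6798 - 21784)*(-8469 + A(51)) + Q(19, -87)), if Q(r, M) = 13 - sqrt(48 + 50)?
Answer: sqrt(240603289 - 7*sqrt(2)) ≈ 15511.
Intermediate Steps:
Q(r, M) = 13 - 7*sqrt(2) (Q(r, M) = 13 - sqrt(98) = 13 - 7*sqrt(2))
sqrt((-6798 - 21784)*(-8469 + A(51)) + Q(19, -87)) = sqrt((-6798 - 21784)*(-8469 + 51) + (13 - 7*sqrt(2))) = sqrt(-28582*(-8418) + (13 - 7*sqrt(2))) = sqrt(240603276 + (13 - 7*sqrt(2))) = sqrt(240603289 - 7*sqrt(2))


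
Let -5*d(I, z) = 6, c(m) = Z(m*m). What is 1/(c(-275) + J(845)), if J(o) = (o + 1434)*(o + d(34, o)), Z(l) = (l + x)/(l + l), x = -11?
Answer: 6875/13220767312 ≈ 5.2002e-7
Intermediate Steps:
Z(l) = (-11 + l)/(2*l) (Z(l) = (l - 11)/(l + l) = (-11 + l)/((2*l)) = (-11 + l)*(1/(2*l)) = (-11 + l)/(2*l))
c(m) = (-11 + m²)/(2*m²) (c(m) = (-11 + m*m)/(2*((m*m))) = (-11 + m²)/(2*(m²)) = (-11 + m²)/(2*m²))
d(I, z) = -6/5 (d(I, z) = -⅕*6 = -6/5)
J(o) = (1434 + o)*(-6/5 + o) (J(o) = (o + 1434)*(o - 6/5) = (1434 + o)*(-6/5 + o))
1/(c(-275) + J(845)) = 1/((½)*(-11 + (-275)²)/(-275)² + (-8604/5 + 845² + (7164/5)*845)) = 1/((½)*(1/75625)*(-11 + 75625) + (-8604/5 + 714025 + 1210716)) = 1/((½)*(1/75625)*75614 + 9615101/5) = 1/(3437/6875 + 9615101/5) = 1/(13220767312/6875) = 6875/13220767312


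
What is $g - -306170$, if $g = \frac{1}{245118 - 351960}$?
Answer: $\frac{32711815139}{106842} \approx 3.0617 \cdot 10^{5}$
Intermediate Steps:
$g = - \frac{1}{106842}$ ($g = \frac{1}{-106842} = - \frac{1}{106842} \approx -9.3596 \cdot 10^{-6}$)
$g - -306170 = - \frac{1}{106842} - -306170 = - \frac{1}{106842} + 306170 = \frac{32711815139}{106842}$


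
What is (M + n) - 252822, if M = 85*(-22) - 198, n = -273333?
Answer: -528223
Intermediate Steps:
M = -2068 (M = -1870 - 198 = -2068)
(M + n) - 252822 = (-2068 - 273333) - 252822 = -275401 - 252822 = -528223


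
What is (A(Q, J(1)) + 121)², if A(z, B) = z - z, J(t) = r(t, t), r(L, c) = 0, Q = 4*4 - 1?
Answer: 14641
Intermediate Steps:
Q = 15 (Q = 16 - 1 = 15)
J(t) = 0
A(z, B) = 0
(A(Q, J(1)) + 121)² = (0 + 121)² = 121² = 14641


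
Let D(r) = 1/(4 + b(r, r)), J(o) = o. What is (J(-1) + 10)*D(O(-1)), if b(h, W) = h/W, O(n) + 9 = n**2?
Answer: 9/5 ≈ 1.8000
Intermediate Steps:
O(n) = -9 + n**2
D(r) = 1/5 (D(r) = 1/(4 + r/r) = 1/(4 + 1) = 1/5)
(J(-1) + 10)*D(O(-1)) = (-1 + 10)*(1/5) = 9*(1/5) = 9/5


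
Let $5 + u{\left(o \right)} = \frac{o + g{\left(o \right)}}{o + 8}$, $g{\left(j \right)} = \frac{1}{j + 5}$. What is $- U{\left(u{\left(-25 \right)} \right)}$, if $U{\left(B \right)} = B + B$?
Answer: $\frac{1199}{170} \approx 7.0529$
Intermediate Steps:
$g{\left(j \right)} = \frac{1}{5 + j}$
$u{\left(o \right)} = -5 + \frac{o + \frac{1}{5 + o}}{8 + o}$ ($u{\left(o \right)} = -5 + \frac{o + \frac{1}{5 + o}}{o + 8} = -5 + \frac{o + \frac{1}{5 + o}}{8 + o}$)
$U{\left(B \right)} = 2 B$
$- U{\left(u{\left(-25 \right)} \right)} = - 2 \frac{1 - 4 \left(5 - 25\right) \left(10 - 25\right)}{\left(5 - 25\right) \left(8 - 25\right)} = - 2 \frac{1 - \left(-80\right) \left(-15\right)}{\left(-20\right) \left(-17\right)} = - 2 \left(\left(- \frac{1}{20}\right) \left(- \frac{1}{17}\right) \left(1 - 1200\right)\right) = - 2 \left(\left(- \frac{1}{20}\right) \left(- \frac{1}{17}\right) \left(-1199\right)\right) = - \frac{2 \left(-1199\right)}{340} = \left(-1\right) \left(- \frac{1199}{170}\right) = \frac{1199}{170}$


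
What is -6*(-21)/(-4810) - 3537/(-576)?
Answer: 941133/153920 ≈ 6.1144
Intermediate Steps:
-6*(-21)/(-4810) - 3537/(-576) = 126*(-1/4810) - 3537*(-1/576) = -63/2405 + 393/64 = 941133/153920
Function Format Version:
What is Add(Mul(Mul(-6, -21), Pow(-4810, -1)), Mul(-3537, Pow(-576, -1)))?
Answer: Rational(941133, 153920) ≈ 6.1144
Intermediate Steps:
Add(Mul(Mul(-6, -21), Pow(-4810, -1)), Mul(-3537, Pow(-576, -1))) = Add(Mul(126, Rational(-1, 4810)), Mul(-3537, Rational(-1, 576))) = Add(Rational(-63, 2405), Rational(393, 64)) = Rational(941133, 153920)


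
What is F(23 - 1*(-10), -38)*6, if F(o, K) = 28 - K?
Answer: 396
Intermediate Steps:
F(23 - 1*(-10), -38)*6 = (28 - 1*(-38))*6 = (28 + 38)*6 = 66*6 = 396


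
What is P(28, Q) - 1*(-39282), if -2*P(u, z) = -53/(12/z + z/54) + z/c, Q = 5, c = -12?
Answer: 634657949/16152 ≈ 39293.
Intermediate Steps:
P(u, z) = z/24 + 53/(2*(12/z + z/54)) (P(u, z) = -(-53/(12/z + z/54) + z/(-12))/2 = -(-53/(12/z + z*(1/54)) + z*(-1/12))/2 = -(-53/(12/z + z/54) - z/12)/2 = z/24 + 53/(2*(12/z + z/54)))
P(28, Q) - 1*(-39282) = (1/24)*5*(34992 + 5**2)/(648 + 5**2) - 1*(-39282) = (1/24)*5*(34992 + 25)/(648 + 25) + 39282 = (1/24)*5*35017/673 + 39282 = (1/24)*5*(1/673)*35017 + 39282 = 175085/16152 + 39282 = 634657949/16152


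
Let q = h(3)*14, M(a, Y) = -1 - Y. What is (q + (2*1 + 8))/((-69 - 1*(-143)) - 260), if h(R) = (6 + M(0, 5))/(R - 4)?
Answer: -5/93 ≈ -0.053763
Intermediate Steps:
h(R) = 0 (h(R) = (6 + (-1 - 1*5))/(R - 4) = (6 + (-1 - 5))/(-4 + R) = (6 - 6)/(-4 + R) = 0/(-4 + R) = 0)
q = 0 (q = 0*14 = 0)
(q + (2*1 + 8))/((-69 - 1*(-143)) - 260) = (0 + (2*1 + 8))/((-69 - 1*(-143)) - 260) = (0 + (2 + 8))/((-69 + 143) - 260) = (0 + 10)/(74 - 260) = 10/(-186) = 10*(-1/186) = -5/93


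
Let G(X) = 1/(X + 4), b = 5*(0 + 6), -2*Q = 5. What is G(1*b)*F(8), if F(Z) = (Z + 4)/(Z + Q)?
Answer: 12/187 ≈ 0.064171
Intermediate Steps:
Q = -5/2 (Q = -½*5 = -5/2 ≈ -2.5000)
b = 30 (b = 5*6 = 30)
F(Z) = (4 + Z)/(-5/2 + Z) (F(Z) = (Z + 4)/(Z - 5/2) = (4 + Z)/(-5/2 + Z))
G(X) = 1/(4 + X)
G(1*b)*F(8) = (2*(4 + 8)/(-5 + 2*8))/(4 + 1*30) = (2*12/(-5 + 16))/(4 + 30) = (2*12/11)/34 = (2*(1/11)*12)/34 = (1/34)*(24/11) = 12/187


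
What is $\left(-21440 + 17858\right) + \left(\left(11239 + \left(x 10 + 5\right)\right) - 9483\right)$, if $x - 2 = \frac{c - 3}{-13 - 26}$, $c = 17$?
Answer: $- \frac{70379}{39} \approx -1804.6$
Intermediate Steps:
$x = \frac{64}{39}$ ($x = 2 + \frac{17 - 3}{-13 - 26} = 2 + \frac{14}{-39} = 2 + 14 \left(- \frac{1}{39}\right) = 2 - \frac{14}{39} = \frac{64}{39} \approx 1.641$)
$\left(-21440 + 17858\right) + \left(\left(11239 + \left(x 10 + 5\right)\right) - 9483\right) = \left(-21440 + 17858\right) + \left(\left(11239 + \left(\frac{64}{39} \cdot 10 + 5\right)\right) - 9483\right) = -3582 + \left(\left(11239 + \left(\frac{640}{39} + 5\right)\right) - 9483\right) = -3582 + \left(\left(11239 + \frac{835}{39}\right) - 9483\right) = -3582 + \left(\frac{439156}{39} - 9483\right) = -3582 + \frac{69319}{39} = - \frac{70379}{39}$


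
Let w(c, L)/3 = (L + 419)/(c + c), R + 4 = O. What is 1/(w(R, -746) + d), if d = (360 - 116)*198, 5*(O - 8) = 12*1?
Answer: 64/3087063 ≈ 2.0732e-5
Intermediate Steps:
O = 52/5 (O = 8 + (12*1)/5 = 8 + (1/5)*12 = 8 + 12/5 = 52/5 ≈ 10.400)
R = 32/5 (R = -4 + 52/5 = 32/5 ≈ 6.4000)
w(c, L) = 3*(419 + L)/(2*c) (w(c, L) = 3*((L + 419)/(c + c)) = 3*((419 + L)/((2*c))) = 3*((419 + L)*(1/(2*c))) = 3*((419 + L)/(2*c)) = 3*(419 + L)/(2*c))
d = 48312 (d = 244*198 = 48312)
1/(w(R, -746) + d) = 1/(3*(419 - 746)/(2*(32/5)) + 48312) = 1/((3/2)*(5/32)*(-327) + 48312) = 1/(-4905/64 + 48312) = 1/(3087063/64) = 64/3087063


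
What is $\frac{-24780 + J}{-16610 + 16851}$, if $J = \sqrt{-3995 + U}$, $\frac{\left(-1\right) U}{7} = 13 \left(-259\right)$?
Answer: $- \frac{24780}{241} + \frac{\sqrt{19574}}{241} \approx -102.24$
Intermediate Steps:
$U = 23569$ ($U = - 7 \cdot 13 \left(-259\right) = \left(-7\right) \left(-3367\right) = 23569$)
$J = \sqrt{19574}$ ($J = \sqrt{-3995 + 23569} = \sqrt{19574} \approx 139.91$)
$\frac{-24780 + J}{-16610 + 16851} = \frac{-24780 + \sqrt{19574}}{-16610 + 16851} = \frac{-24780 + \sqrt{19574}}{241} = \left(-24780 + \sqrt{19574}\right) \frac{1}{241} = - \frac{24780}{241} + \frac{\sqrt{19574}}{241}$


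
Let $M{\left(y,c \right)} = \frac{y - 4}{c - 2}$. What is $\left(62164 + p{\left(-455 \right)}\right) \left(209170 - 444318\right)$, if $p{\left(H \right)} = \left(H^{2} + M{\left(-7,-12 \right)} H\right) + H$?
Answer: $-63108197222$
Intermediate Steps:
$M{\left(y,c \right)} = \frac{-4 + y}{-2 + c}$
$p{\left(H \right)} = H^{2} + \frac{25 H}{14}$ ($p{\left(H \right)} = \left(H^{2} + \frac{-4 - 7}{-2 - 12} H\right) + H = \left(H^{2} + \frac{1}{-14} \left(-11\right) H\right) + H = \left(H^{2} + \left(- \frac{1}{14}\right) \left(-11\right) H\right) + H = \left(H^{2} + \frac{11 H}{14}\right) + H = H^{2} + \frac{25 H}{14}$)
$\left(62164 + p{\left(-455 \right)}\right) \left(209170 - 444318\right) = \left(62164 + \frac{1}{14} \left(-455\right) \left(25 + 14 \left(-455\right)\right)\right) \left(209170 - 444318\right) = \left(62164 + \frac{1}{14} \left(-455\right) \left(25 - 6370\right)\right) \left(-235148\right) = \left(62164 + \frac{1}{14} \left(-455\right) \left(-6345\right)\right) \left(-235148\right) = \left(62164 + \frac{412425}{2}\right) \left(-235148\right) = \frac{536753}{2} \left(-235148\right) = -63108197222$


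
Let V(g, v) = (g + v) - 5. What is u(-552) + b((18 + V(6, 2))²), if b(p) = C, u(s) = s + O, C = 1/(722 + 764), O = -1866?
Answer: -3593147/1486 ≈ -2418.0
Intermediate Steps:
V(g, v) = -5 + g + v
C = 1/1486 ≈ 0.00067295
u(s) = -1866 + s (u(s) = s - 1866 = -1866 + s)
b(p) = 1/1486
u(-552) + b((18 + V(6, 2))²) = (-1866 - 552) + 1/1486 = -2418 + 1/1486 = -3593147/1486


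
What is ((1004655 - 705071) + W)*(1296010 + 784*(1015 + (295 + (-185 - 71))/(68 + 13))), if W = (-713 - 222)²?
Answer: 66306101663438/27 ≈ 2.4558e+12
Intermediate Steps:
W = 874225 (W = (-935)² = 874225)
((1004655 - 705071) + W)*(1296010 + 784*(1015 + (295 + (-185 - 71))/(68 + 13))) = ((1004655 - 705071) + 874225)*(1296010 + 784*(1015 + (295 + (-185 - 71))/(68 + 13))) = (299584 + 874225)*(1296010 + 784*(1015 + (295 - 256)/81)) = 1173809*(1296010 + 784*(1015 + 39*(1/81))) = 1173809*(1296010 + 784*(1015 + 13/27)) = 1173809*(1296010 + 784*(27418/27)) = 1173809*(1296010 + 21495712/27) = 1173809*(56487982/27) = 66306101663438/27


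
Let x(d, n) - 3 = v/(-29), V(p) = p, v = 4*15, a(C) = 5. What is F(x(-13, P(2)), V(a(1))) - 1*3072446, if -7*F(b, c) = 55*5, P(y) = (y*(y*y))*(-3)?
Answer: -21507397/7 ≈ -3.0725e+6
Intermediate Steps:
v = 60
P(y) = -3*y**3 (P(y) = (y*y**2)*(-3) = y**3*(-3) = -3*y**3)
x(d, n) = 27/29 (x(d, n) = 3 + 60/(-29) = 3 + 60*(-1/29) = 3 - 60/29 = 27/29)
F(b, c) = -275/7 (F(b, c) = -55*5/7 = -1/7*275 = -275/7)
F(x(-13, P(2)), V(a(1))) - 1*3072446 = -275/7 - 1*3072446 = -275/7 - 3072446 = -21507397/7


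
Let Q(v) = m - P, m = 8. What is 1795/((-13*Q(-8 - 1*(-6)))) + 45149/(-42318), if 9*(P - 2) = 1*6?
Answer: -118636711/4401072 ≈ -26.956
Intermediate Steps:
P = 8/3 (P = 2 + (1*6)/9 = 2 + (⅑)*6 = 2 + ⅔ = 8/3 ≈ 2.6667)
Q(v) = 16/3 (Q(v) = 8 - 1*8/3 = 8 - 8/3 = 16/3)
1795/((-13*Q(-8 - 1*(-6)))) + 45149/(-42318) = 1795/((-13*16/3)) + 45149/(-42318) = 1795/(-208/3) + 45149*(-1/42318) = 1795*(-3/208) - 45149/42318 = -5385/208 - 45149/42318 = -118636711/4401072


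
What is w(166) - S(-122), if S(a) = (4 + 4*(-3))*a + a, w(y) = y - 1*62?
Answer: -750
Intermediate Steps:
w(y) = -62 + y (w(y) = y - 62 = -62 + y)
S(a) = -7*a (S(a) = (4 - 12)*a + a = -8*a + a = -7*a)
w(166) - S(-122) = (-62 + 166) - (-7)*(-122) = 104 - 1*854 = 104 - 854 = -750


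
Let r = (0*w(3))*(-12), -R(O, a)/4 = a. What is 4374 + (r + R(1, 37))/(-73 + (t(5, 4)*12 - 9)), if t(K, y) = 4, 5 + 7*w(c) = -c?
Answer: 74432/17 ≈ 4378.4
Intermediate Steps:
w(c) = -5/7 - c/7 (w(c) = -5/7 + (-c)/7 = -5/7 - c/7)
R(O, a) = -4*a
r = 0 (r = (0*(-5/7 - ⅐*3))*(-12) = (0*(-5/7 - 3/7))*(-12) = (0*(-8/7))*(-12) = 0*(-12) = 0)
4374 + (r + R(1, 37))/(-73 + (t(5, 4)*12 - 9)) = 4374 + (0 - 4*37)/(-73 + (4*12 - 9)) = 4374 + (0 - 148)/(-73 + (48 - 9)) = 4374 - 148/(-73 + 39) = 4374 - 148/(-34) = 4374 - 148*(-1/34) = 4374 + 74/17 = 74432/17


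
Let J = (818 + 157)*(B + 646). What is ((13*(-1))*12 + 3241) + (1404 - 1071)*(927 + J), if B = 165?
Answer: 263623201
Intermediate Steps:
J = 790725 (J = (818 + 157)*(165 + 646) = 975*811 = 790725)
((13*(-1))*12 + 3241) + (1404 - 1071)*(927 + J) = ((13*(-1))*12 + 3241) + (1404 - 1071)*(927 + 790725) = (-13*12 + 3241) + 333*791652 = (-156 + 3241) + 263620116 = 3085 + 263620116 = 263623201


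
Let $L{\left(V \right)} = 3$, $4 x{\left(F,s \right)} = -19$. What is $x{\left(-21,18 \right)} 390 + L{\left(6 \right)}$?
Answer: $- \frac{3699}{2} \approx -1849.5$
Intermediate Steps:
$x{\left(F,s \right)} = - \frac{19}{4}$ ($x{\left(F,s \right)} = \frac{1}{4} \left(-19\right) = - \frac{19}{4}$)
$x{\left(-21,18 \right)} 390 + L{\left(6 \right)} = \left(- \frac{19}{4}\right) 390 + 3 = - \frac{3705}{2} + 3 = - \frac{3699}{2}$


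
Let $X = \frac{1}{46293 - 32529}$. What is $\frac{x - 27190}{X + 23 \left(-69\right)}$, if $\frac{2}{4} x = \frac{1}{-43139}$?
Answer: $\frac{16144475706768}{942305322913} \approx 17.133$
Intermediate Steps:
$X = \frac{1}{13764} \approx 7.2653 \cdot 10^{-5}$
$x = - \frac{2}{43139}$ ($x = \frac{2}{-43139} = 2 \left(- \frac{1}{43139}\right) = - \frac{2}{43139} \approx -4.6362 \cdot 10^{-5}$)
$\frac{x - 27190}{X + 23 \left(-69\right)} = \frac{- \frac{2}{43139} - 27190}{\frac{1}{13764} + 23 \left(-69\right)} = - \frac{1172949412}{43139 \left(\frac{1}{13764} - 1587\right)} = - \frac{1172949412}{43139 \left(- \frac{21843467}{13764}\right)} = \left(- \frac{1172949412}{43139}\right) \left(- \frac{13764}{21843467}\right) = \frac{16144475706768}{942305322913}$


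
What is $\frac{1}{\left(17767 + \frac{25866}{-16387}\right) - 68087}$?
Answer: $- \frac{16387}{824619706} \approx -1.9872 \cdot 10^{-5}$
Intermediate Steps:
$\frac{1}{\left(17767 + \frac{25866}{-16387}\right) - 68087} = \frac{1}{\left(17767 + 25866 \left(- \frac{1}{16387}\right)\right) - 68087} = \frac{1}{\left(17767 - \frac{25866}{16387}\right) - 68087} = \frac{1}{\frac{291121963}{16387} - 68087} = \frac{1}{- \frac{824619706}{16387}} = - \frac{16387}{824619706}$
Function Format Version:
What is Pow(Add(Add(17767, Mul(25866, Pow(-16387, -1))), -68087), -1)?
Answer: Rational(-16387, 824619706) ≈ -1.9872e-5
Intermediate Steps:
Pow(Add(Add(17767, Mul(25866, Pow(-16387, -1))), -68087), -1) = Pow(Add(Add(17767, Mul(25866, Rational(-1, 16387))), -68087), -1) = Pow(Add(Add(17767, Rational(-25866, 16387)), -68087), -1) = Pow(Add(Rational(291121963, 16387), -68087), -1) = Pow(Rational(-824619706, 16387), -1) = Rational(-16387, 824619706)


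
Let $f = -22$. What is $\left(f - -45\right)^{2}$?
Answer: $529$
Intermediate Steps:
$\left(f - -45\right)^{2} = \left(-22 - -45\right)^{2} = \left(-22 + 45\right)^{2} = 23^{2} = 529$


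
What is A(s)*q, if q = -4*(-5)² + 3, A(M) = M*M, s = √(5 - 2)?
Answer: -291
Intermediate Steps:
s = √3 ≈ 1.7320
A(M) = M²
q = -97 (q = -4*25 + 3 = -100 + 3 = -97)
A(s)*q = (√3)²*(-97) = 3*(-97) = -291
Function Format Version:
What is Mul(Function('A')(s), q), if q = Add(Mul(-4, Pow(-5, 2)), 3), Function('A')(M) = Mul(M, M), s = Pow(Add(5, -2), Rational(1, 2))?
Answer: -291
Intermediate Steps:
s = Pow(3, Rational(1, 2)) ≈ 1.7320
Function('A')(M) = Pow(M, 2)
q = -97 (q = Add(Mul(-4, 25), 3) = Add(-100, 3) = -97)
Mul(Function('A')(s), q) = Mul(Pow(Pow(3, Rational(1, 2)), 2), -97) = Mul(3, -97) = -291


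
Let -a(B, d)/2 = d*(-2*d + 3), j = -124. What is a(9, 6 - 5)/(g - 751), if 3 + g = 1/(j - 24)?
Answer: 296/111593 ≈ 0.0026525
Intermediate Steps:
g = -445/148 (g = -3 + 1/(-124 - 24) = -3 + 1/(-148) = -3 - 1/148 = -445/148 ≈ -3.0068)
a(B, d) = -2*d*(3 - 2*d) (a(B, d) = -2*d*(-2*d + 3) = -2*d*(3 - 2*d))
a(9, 6 - 5)/(g - 751) = (2*(6 - 5)*(-3 + 2*(6 - 5)))/(-445/148 - 751) = (2*1*(-3 + 2*1))/(-111593/148) = (2*1*(-3 + 2))*(-148/111593) = (2*1*(-1))*(-148/111593) = -2*(-148/111593) = 296/111593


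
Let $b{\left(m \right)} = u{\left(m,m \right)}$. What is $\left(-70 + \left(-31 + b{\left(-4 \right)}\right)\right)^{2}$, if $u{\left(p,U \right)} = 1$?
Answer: $10000$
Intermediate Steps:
$b{\left(m \right)} = 1$
$\left(-70 + \left(-31 + b{\left(-4 \right)}\right)\right)^{2} = \left(-70 + \left(-31 + 1\right)\right)^{2} = \left(-70 - 30\right)^{2} = \left(-100\right)^{2} = 10000$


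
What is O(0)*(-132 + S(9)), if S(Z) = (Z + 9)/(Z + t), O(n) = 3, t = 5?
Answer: -2745/7 ≈ -392.14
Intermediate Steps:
S(Z) = (9 + Z)/(5 + Z) (S(Z) = (Z + 9)/(Z + 5) = (9 + Z)/(5 + Z))
O(0)*(-132 + S(9)) = 3*(-132 + (9 + 9)/(5 + 9)) = 3*(-132 + 18/14) = 3*(-132 + (1/14)*18) = 3*(-132 + 9/7) = 3*(-915/7) = -2745/7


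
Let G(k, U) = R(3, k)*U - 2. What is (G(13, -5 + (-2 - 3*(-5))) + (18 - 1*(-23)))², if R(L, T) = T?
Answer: 20449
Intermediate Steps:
G(k, U) = -2 + U*k (G(k, U) = k*U - 2 = U*k - 2 = -2 + U*k)
(G(13, -5 + (-2 - 3*(-5))) + (18 - 1*(-23)))² = ((-2 + (-5 + (-2 - 3*(-5)))*13) + (18 - 1*(-23)))² = ((-2 + (-5 + (-2 + 15))*13) + (18 + 23))² = ((-2 + (-5 + 13)*13) + 41)² = ((-2 + 8*13) + 41)² = ((-2 + 104) + 41)² = (102 + 41)² = 143² = 20449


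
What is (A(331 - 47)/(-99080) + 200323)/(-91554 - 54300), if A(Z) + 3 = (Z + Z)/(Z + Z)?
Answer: -9924001421/7225607160 ≈ -1.3734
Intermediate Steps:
A(Z) = -2 (A(Z) = -3 + (Z + Z)/(Z + Z) = -3 + (2*Z)/((2*Z)) = -3 + (2*Z)*(1/(2*Z)) = -3 + 1 = -2)
(A(331 - 47)/(-99080) + 200323)/(-91554 - 54300) = (-2/(-99080) + 200323)/(-91554 - 54300) = (-2*(-1/99080) + 200323)/(-145854) = (1/49540 + 200323)*(-1/145854) = (9924001421/49540)*(-1/145854) = -9924001421/7225607160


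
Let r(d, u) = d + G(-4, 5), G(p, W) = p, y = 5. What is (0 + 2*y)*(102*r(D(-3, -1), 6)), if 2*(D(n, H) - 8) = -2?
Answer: 3060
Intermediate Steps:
D(n, H) = 7 (D(n, H) = 8 + (½)*(-2) = 8 - 1 = 7)
r(d, u) = -4 + d (r(d, u) = d - 4 = -4 + d)
(0 + 2*y)*(102*r(D(-3, -1), 6)) = (0 + 2*5)*(102*(-4 + 7)) = (0 + 10)*(102*3) = 10*306 = 3060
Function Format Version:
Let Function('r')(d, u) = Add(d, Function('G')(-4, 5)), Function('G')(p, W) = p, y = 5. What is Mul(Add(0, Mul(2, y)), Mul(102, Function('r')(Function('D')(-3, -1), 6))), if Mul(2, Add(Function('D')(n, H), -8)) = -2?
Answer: 3060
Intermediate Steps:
Function('D')(n, H) = 7 (Function('D')(n, H) = Add(8, Mul(Rational(1, 2), -2)) = Add(8, -1) = 7)
Function('r')(d, u) = Add(-4, d) (Function('r')(d, u) = Add(d, -4) = Add(-4, d))
Mul(Add(0, Mul(2, y)), Mul(102, Function('r')(Function('D')(-3, -1), 6))) = Mul(Add(0, Mul(2, 5)), Mul(102, Add(-4, 7))) = Mul(Add(0, 10), Mul(102, 3)) = Mul(10, 306) = 3060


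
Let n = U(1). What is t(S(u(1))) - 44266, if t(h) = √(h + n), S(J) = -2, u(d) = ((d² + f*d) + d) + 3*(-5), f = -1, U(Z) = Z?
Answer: -44266 + I ≈ -44266.0 + 1.0*I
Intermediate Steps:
n = 1
u(d) = -15 + d² (u(d) = ((d² - d) + d) + 3*(-5) = d² - 15 = -15 + d²)
t(h) = √(1 + h) (t(h) = √(h + 1) = √(1 + h))
t(S(u(1))) - 44266 = √(1 - 2) - 44266 = √(-1) - 44266 = I - 44266 = -44266 + I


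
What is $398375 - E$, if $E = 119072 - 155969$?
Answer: $435272$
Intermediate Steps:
$E = -36897$ ($E = 119072 - 155969 = -36897$)
$398375 - E = 398375 - -36897 = 398375 + 36897 = 435272$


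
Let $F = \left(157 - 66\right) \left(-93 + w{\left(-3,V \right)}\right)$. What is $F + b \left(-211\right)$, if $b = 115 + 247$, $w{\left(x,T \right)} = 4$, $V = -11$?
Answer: $-84481$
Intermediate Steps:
$F = -8099$ ($F = \left(157 - 66\right) \left(-93 + 4\right) = 91 \left(-89\right) = -8099$)
$b = 362$
$F + b \left(-211\right) = -8099 + 362 \left(-211\right) = -8099 - 76382 = -84481$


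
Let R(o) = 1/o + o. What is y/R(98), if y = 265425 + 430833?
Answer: 68233284/9605 ≈ 7103.9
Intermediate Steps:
R(o) = o + 1/o
y = 696258
y/R(98) = 696258/(98 + 1/98) = 696258/(9605/98) = 696258*(98/9605) = 68233284/9605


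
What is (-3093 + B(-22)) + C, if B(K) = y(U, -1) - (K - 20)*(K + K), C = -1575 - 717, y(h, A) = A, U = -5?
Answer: -7234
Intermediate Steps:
C = -2292
B(K) = -1 - 2*K*(-20 + K) (B(K) = -1 - (K - 20)*(K + K) = -1 - (-20 + K)*2*K = -1 - 2*K*(-20 + K))
(-3093 + B(-22)) + C = (-3093 + (-1 - 2*(-22)² + 40*(-22))) - 2292 = (-3093 + (-1 - 2*484 - 880)) - 2292 = (-3093 + (-1 - 968 - 880)) - 2292 = (-3093 - 1849) - 2292 = -4942 - 2292 = -7234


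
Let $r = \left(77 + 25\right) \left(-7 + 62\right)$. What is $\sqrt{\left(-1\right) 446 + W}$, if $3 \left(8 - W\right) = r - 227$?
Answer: $\frac{i \sqrt{20091}}{3} \approx 47.248 i$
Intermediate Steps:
$r = 5610$ ($r = 102 \cdot 55 = 5610$)
$W = - \frac{5359}{3}$ ($W = 8 - \frac{5610 - 227}{3} = 8 - \frac{5383}{3} = - \frac{5359}{3} \approx -1786.3$)
$\sqrt{\left(-1\right) 446 + W} = \sqrt{\left(-1\right) 446 - \frac{5359}{3}} = \sqrt{-446 - \frac{5359}{3}} = \sqrt{- \frac{6697}{3}} = \frac{i \sqrt{20091}}{3}$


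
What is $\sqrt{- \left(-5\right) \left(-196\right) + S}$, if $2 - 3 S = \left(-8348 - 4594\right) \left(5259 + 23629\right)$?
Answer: $\frac{11 \sqrt{9269394}}{3} \approx 11163.0$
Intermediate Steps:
$S = \frac{373868498}{3}$ ($S = \frac{2}{3} - \frac{\left(-8348 - 4594\right) \left(5259 + 23629\right)}{3} = \frac{2}{3} - \frac{\left(-12942\right) 28888}{3} = \frac{2}{3} - -124622832 = \frac{2}{3} + 124622832 = \frac{373868498}{3} \approx 1.2462 \cdot 10^{8}$)
$\sqrt{- \left(-5\right) \left(-196\right) + S} = \sqrt{- \left(-5\right) \left(-196\right) + \frac{373868498}{3}} = \sqrt{\left(-1\right) 980 + \frac{373868498}{3}} = \sqrt{-980 + \frac{373868498}{3}} = \sqrt{\frac{373865558}{3}} = \frac{11 \sqrt{9269394}}{3}$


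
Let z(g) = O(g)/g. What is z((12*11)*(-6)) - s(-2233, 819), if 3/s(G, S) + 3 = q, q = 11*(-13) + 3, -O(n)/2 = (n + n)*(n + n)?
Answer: 906051/143 ≈ 6336.0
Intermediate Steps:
O(n) = -8*n² (O(n) = -2*(n + n)*(n + n) = -2*2*n*2*n = -8*n²)
q = -140 (q = -143 + 3 = -140)
z(g) = -8*g (z(g) = (-8*g²)/g = -8*g)
s(G, S) = -3/143 (s(G, S) = 3/(-3 - 140) = 3/(-143) = 3*(-1/143) = -3/143)
z((12*11)*(-6)) - s(-2233, 819) = -8*12*11*(-6) - 1*(-3/143) = -1056*(-6) + 3/143 = -8*(-792) + 3/143 = 6336 + 3/143 = 906051/143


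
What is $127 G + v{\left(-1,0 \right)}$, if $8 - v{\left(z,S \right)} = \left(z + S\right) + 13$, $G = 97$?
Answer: $12315$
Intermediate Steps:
$v{\left(z,S \right)} = -5 - S - z$ ($v{\left(z,S \right)} = 8 - \left(\left(z + S\right) + 13\right) = 8 - \left(\left(S + z\right) + 13\right) = 8 - \left(13 + S + z\right) = -5 - S - z$)
$127 G + v{\left(-1,0 \right)} = 127 \cdot 97 - 4 = 12319 + \left(-5 + 0 + 1\right) = 12319 - 4 = 12315$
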